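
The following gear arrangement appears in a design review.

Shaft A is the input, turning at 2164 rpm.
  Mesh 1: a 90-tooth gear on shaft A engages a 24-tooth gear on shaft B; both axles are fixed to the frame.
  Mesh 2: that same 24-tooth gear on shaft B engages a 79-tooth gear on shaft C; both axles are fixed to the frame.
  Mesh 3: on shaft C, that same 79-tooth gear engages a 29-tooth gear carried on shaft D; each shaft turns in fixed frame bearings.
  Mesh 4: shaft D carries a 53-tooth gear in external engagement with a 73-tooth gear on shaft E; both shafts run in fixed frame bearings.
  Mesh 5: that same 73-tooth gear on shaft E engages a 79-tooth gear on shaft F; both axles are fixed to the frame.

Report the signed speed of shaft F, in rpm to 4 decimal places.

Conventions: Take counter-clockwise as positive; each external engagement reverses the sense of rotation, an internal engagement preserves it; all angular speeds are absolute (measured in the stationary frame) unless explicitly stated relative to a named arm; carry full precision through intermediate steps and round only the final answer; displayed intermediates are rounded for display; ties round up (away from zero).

class = fixed-axis compound train [5 meshes; 5 ratios multiply, 5 sense flips]
mesh 1 [90T→24T]: ω = 2164.0000×90/24 = 8115.0000 rpm, sense flips to −
mesh 2 [24T→79T]: ω = 8115.0000×24/79 = 2465.3165 rpm, sense flips to +
mesh 3 [79T→29T]: ω = 2465.3165×79/29 = 6715.8621 rpm, sense flips to −
mesh 4 [53T→73T]: ω = 6715.8621×53/73 = 4875.8999 rpm, sense flips to +
mesh 5 [73T→79T]: ω = 4875.8999×73/79 = 4505.5784 rpm, sense flips to −
signed output speed = -4505.5784 rpm

-4505.5784 rpm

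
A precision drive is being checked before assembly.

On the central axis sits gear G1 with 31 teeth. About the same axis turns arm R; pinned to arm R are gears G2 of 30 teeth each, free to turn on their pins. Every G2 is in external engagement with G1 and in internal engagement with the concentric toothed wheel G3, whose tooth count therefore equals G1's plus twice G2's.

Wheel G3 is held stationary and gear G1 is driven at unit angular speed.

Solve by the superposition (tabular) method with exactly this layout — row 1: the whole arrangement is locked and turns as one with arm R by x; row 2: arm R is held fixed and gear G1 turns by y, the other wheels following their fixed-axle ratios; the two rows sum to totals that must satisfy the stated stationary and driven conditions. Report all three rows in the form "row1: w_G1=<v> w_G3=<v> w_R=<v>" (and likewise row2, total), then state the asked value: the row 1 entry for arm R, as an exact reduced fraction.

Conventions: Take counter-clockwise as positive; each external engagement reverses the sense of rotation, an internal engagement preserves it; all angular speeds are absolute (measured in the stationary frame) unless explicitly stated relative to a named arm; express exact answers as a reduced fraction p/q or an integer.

row1: w_G1=31/122 w_G3=31/122 w_R=31/122
row2: w_G1=91/122 w_G3=-31/122 w_R=0
total: w_G1=1 w_G3=0 w_R=31/122
asked value: 31/122

topology: planetary set — G1 31T / G2 30T / G3 91T, arm = carrier (Willis)
superposition row 1 [locked train]: every member turns x
row 2: sun turns y, ring = −(31/91)·y, arm 0
boundary: total ω_ring = x − (31/91)·y = 0 and total ω_sun = x + y = 1  ⇒  y = 91/122, x = 31/122
row 2 ring = −(31/91)·91/122 = -31/122
totals (row 1 + row 2): sun 31/122 + 91/122 = 1, ring 31/122 + (-31/122) = 0, arm 31/122 + 0 = 31/122
asked cell (row1, arm) = 31/122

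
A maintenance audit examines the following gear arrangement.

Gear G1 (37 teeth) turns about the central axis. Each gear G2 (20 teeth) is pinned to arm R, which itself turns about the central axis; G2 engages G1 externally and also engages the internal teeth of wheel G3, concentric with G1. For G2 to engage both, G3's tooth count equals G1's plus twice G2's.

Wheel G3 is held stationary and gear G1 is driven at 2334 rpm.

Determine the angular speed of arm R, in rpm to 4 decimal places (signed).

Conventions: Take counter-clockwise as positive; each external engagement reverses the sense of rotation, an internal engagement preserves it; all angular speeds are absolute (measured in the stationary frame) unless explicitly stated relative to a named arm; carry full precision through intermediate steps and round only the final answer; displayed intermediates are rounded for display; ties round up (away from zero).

planetary set (37T centre, 20T on arm, 77T internal) — Willis relation
normalise by the input: solve with ω_sun = 1, then scale by 2334 rpm
ring teeth: 37 + 2·20 = 77
37(ω_sun−ω_arm) = −77(ω_ring−ω_arm),  ω_ring = 0, ω_sun = 1
37(1−ω_arm) = −77(0−ω_arm)  ⇒  114·ω_arm = 37  ⇒  ω_arm = 37/114
scale: ω_arm = 37/114 × 2334 rpm = +757.5263 rpm

+757.5263 rpm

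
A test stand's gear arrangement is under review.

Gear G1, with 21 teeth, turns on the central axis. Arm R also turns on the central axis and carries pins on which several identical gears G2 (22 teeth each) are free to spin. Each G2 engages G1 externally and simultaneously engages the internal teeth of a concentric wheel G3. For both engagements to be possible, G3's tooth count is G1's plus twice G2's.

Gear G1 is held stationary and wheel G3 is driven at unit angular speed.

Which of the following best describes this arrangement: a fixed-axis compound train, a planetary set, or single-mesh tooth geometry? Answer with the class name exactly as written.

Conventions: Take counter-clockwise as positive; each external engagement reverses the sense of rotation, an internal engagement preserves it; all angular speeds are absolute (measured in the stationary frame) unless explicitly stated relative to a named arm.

class = planetary set [G3 = 21+2·22 = 65; Willis about the carrier]
classification: planetary set

planetary set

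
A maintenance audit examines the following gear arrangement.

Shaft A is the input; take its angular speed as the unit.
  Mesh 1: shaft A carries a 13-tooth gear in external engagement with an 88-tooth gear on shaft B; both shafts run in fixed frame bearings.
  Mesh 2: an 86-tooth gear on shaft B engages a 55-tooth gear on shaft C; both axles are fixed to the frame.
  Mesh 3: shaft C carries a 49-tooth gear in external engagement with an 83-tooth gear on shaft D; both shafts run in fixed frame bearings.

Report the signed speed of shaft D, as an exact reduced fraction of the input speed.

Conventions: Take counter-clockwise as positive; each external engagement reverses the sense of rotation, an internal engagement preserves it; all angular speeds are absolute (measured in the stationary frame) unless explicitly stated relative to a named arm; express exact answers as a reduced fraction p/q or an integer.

-27391/200860

3-mesh fixed-axis compound train (all bearings frame-fixed)
mesh 1 [13T→88T]: |ω|/ω_in = 1×13/88 = 13/88, sense flips to −
mesh 2 [86T→55T]: |ω|/ω_in = (13/88)×86/55 = 559/2420, sense flips to +
mesh 3 [49T→83T]: |ω|/ω_in = (559/2420)×49/83 = 27391/200860, sense flips to −
signed output speed (× input speed) = -27391/200860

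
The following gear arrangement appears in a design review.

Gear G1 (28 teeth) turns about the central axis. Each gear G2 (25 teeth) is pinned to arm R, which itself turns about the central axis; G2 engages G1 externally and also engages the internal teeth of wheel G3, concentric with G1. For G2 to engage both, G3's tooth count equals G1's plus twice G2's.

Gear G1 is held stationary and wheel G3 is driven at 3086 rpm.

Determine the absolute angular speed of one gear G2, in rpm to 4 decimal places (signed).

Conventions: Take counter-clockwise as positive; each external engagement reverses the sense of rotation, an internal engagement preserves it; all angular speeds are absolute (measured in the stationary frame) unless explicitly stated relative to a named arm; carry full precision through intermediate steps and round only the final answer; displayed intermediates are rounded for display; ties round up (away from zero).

planetary set (28T centre, 25T on arm, 78T internal) — Willis relation
normalise by the input: solve with ω_ring = 1, then scale by 3086 rpm
ring teeth: 28 + 2·25 = 78
28(ω_sun−ω_arm) = −78(ω_ring−ω_arm),  ω_sun = 0, ω_ring = 1
28(0−ω_arm) = −78(1−ω_arm)  ⇒  106·ω_arm = 78  ⇒  ω_arm = 39/53
sun–planet mesh: 28·(0−39/53) = −25·(ω_p−ω_arm)  ⇒  ω_p−ω_arm = 1092/1325
ω_p = 39/53 + 1092/1325 = 39/25
scale: ω_p = 39/25 × 3086 rpm = +4814.1600 rpm

+4814.1600 rpm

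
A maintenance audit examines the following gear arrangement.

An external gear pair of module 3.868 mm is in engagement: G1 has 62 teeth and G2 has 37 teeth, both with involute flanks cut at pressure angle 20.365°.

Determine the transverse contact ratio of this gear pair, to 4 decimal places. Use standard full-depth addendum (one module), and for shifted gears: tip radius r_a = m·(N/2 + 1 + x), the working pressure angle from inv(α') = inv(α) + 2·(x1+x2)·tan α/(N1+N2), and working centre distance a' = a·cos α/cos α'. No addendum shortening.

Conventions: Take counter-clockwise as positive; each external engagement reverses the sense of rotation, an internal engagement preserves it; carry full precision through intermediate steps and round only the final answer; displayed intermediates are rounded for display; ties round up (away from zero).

topology: single-mesh involute geometry — m = 3.868, 62T/37T pair
base radii: r_b1 = 112.413120, r_b2 = 67.085249
tip radii: r_a1 = 123.776000, r_a2 = 75.426000
no profile shift: α' = α, a' = a
action lengths: √(r_a1²−r_b1²) = 51.805296, √(r_a2²−r_b2²) = 34.476816
base pitch p_b = π·m·cos α = 11.392137
CR = (51.805296 + 34.476816 − 191.466000·sin 20.36500°)/11.392137 = 1.725054
contact ratio ≈ 1.7251

1.7251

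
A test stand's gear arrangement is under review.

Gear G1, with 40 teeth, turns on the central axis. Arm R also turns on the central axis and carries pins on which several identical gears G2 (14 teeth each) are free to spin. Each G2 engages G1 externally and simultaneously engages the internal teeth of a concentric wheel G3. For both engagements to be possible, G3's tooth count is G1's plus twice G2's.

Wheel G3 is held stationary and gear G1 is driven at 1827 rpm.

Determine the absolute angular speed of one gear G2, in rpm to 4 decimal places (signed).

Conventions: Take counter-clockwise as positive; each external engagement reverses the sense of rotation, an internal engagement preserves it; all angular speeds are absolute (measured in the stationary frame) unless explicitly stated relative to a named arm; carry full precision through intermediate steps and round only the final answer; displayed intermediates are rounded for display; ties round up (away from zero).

-2610.0000 rpm

planetary set (40T centre, 14T on arm, 68T internal) — Willis relation
normalise by the input: solve with ω_sun = 1, then scale by 1827 rpm
ring teeth: 40 + 2·14 = 68
40(ω_sun−ω_arm) = −68(ω_ring−ω_arm),  ω_ring = 0, ω_sun = 1
40(1−ω_arm) = −68(0−ω_arm)  ⇒  108·ω_arm = 40  ⇒  ω_arm = 10/27
sun–planet mesh: 40·(1−10/27) = −14·(ω_p−ω_arm)  ⇒  ω_p−ω_arm = -340/189
ω_p = 10/27 − 340/189 = -10/7
scale: ω_p = -10/7 × 1827 rpm = -2610.0000 rpm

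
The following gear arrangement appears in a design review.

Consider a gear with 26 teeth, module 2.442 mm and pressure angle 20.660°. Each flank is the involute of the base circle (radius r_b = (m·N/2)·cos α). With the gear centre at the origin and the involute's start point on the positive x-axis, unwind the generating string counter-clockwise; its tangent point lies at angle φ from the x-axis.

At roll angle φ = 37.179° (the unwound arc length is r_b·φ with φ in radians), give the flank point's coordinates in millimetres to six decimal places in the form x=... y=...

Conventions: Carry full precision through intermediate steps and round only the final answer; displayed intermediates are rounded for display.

single-mesh involute tooth geometry (26T wheel at module 2.442)
pitch radius r_p = m·N/2 = 2.442·26/2 = 31.746000
base radius r_b = r_p·cos α = 31.746000·cos 20.660° = 29.704433
roll angle φ = 37.179° = 0.64889596 rad
x = r_b·(cos φ + φ·sin φ) = 35.315123
y = r_b·(sin φ − φ·cos φ) = 2.593147

x=35.315123 y=2.593147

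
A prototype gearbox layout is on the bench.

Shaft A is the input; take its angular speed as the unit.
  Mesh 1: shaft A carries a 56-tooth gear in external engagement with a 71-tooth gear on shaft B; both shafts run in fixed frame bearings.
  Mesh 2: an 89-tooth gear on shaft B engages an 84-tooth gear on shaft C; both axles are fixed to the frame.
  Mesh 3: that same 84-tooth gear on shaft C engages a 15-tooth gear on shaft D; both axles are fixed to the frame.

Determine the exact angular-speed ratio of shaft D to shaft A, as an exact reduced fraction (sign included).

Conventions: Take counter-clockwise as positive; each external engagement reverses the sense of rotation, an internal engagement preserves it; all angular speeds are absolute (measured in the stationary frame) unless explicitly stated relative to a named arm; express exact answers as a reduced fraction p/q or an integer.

-4984/1065

class = fixed-axis compound train [3 meshes; 3 ratios multiply, 3 sense flips]
mesh 1 [56T→71T]: running ratio 56/71, sense −
mesh 2 [89T→84T]: running ratio 178/213, sense +
mesh 3 [84T→15T]: running ratio 4984/1065, sense −
ω_out/ω_in = -4984/1065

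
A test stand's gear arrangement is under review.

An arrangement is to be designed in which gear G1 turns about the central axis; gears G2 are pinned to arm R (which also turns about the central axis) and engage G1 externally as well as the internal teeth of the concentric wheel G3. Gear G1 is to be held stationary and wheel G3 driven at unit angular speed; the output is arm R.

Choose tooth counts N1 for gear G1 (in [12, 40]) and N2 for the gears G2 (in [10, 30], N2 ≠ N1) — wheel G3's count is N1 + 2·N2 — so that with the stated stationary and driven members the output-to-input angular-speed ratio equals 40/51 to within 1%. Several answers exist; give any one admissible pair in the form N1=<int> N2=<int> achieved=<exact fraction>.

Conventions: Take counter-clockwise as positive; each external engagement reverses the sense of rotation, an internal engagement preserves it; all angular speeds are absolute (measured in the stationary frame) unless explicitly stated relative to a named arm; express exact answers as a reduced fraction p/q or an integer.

N1=22 N2=29 achieved=40/51

design class (target 40/51): planetary set
Willis with ω_sun = 0: ω_arm/ω_ring = N3/(N1+N3); set equal to 40/51  ⇒  N3/N1 = (40/51)/(1 − 40/51) = 40/11
N3 = N1 + 2·N2  ⇒  N2/N1 = (N3/N1 − 1)/2 = (40/11 − 1)/2 = 29/22
smallest multiple with N1 ≥ 12 and N2 ≥ 10: k = 1  ⇒  N1 = 1·22 = 22, N2 = 1·29 = 29 (N1 ≤ 40, N2 ≤ 30, N2 ≠ N1 ✓), N3 = 22 + 2·29 = 80
check: N3/(N1+N3) with N1 = 22, N3 = 80 gives 40/51; |achieved − target| = 0 ≤ 2/255 ✓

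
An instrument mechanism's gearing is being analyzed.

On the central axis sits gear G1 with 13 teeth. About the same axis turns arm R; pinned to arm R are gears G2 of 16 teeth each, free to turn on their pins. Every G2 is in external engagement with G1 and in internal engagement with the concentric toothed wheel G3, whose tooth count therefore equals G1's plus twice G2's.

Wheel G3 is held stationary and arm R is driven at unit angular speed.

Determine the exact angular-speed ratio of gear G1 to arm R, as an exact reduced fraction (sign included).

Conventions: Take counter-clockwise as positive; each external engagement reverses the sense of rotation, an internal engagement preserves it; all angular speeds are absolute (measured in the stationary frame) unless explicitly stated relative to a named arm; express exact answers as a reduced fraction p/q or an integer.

58/13

recognized (axles ride arm R): planetary set, 13/16/45 teeth
ring teeth: 13 + 2·16 = 45
13(ω_sun−ω_arm) = −45(ω_ring−ω_arm),  ω_ring = 0, ω_arm = 1
ω_sun = 1 − (45/13)(0−1) = 58/13
ω_out/ω_in = 58/13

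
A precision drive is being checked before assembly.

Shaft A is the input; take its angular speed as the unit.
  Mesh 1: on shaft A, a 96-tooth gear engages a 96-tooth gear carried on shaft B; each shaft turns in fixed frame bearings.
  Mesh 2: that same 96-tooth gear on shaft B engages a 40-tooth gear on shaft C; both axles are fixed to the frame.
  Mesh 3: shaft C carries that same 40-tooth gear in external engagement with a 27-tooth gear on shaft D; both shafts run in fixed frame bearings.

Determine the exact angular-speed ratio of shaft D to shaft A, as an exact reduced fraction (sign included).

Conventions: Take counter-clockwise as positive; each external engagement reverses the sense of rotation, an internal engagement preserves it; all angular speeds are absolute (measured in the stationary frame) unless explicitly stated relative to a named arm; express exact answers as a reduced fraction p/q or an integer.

class = fixed-axis compound train [3 meshes; 3 ratios multiply, 3 sense flips]
mesh 1 [96T→96T]: running ratio 1, sense −
mesh 2 [96T→40T]: running ratio 12/5, sense +
mesh 3 [40T→27T]: running ratio 32/9, sense −
ω_out/ω_in = -32/9

-32/9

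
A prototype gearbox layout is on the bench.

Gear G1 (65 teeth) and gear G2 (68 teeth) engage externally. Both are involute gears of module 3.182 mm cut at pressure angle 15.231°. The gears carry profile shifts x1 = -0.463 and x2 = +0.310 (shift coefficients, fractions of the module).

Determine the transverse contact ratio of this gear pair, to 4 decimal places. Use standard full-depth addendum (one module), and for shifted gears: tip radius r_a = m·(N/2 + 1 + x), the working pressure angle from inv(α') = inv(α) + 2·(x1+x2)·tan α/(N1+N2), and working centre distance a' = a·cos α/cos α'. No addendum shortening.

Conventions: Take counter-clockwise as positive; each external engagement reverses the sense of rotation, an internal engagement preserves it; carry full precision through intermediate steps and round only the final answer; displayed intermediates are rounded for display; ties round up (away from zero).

recognized (one external pair, fixed centres): single-mesh tooth geometry, m = 3.182, N1 = 65, N2 = 68
base radii: r_b1 = 99.782496, r_b2 = 104.387842
tip radii: r_a1 = 105.123734, r_a2 = 112.356420
inv(α') = inv(15.231°) + 2·(-0.463+0.310)·tan α/(65+68) = 0.00581753  ⇒  α' = 14.72977°
a' = a·cos α / cos α' = 211.6030·cos 15.231°/cos 14.72977° = 211.108249
action lengths: √(r_a1²−r_b1²) = 33.082517, √(r_a2²−r_b2²) = 41.558917
base pitch p_b = π·m·cos α = 9.645414
CR = (33.082517 + 41.558917 − 211.108249·sin 14.72977°)/9.645414 = 2.173566
contact ratio ≈ 2.1736

2.1736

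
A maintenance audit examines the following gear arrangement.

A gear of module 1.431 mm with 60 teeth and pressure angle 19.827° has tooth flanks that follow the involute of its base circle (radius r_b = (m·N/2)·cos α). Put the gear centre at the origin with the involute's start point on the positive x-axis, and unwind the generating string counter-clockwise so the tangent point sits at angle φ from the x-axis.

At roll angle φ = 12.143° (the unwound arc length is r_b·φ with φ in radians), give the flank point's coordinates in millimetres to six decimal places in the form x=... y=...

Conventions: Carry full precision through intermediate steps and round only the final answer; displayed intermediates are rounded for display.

class = single-mesh tooth geometry [base-circle involute, m = 1.431, 60T]
pitch radius r_p = m·N/2 = 1.431·60/2 = 42.930000
base radius r_b = r_p·cos α = 42.930000·cos 19.827° = 40.385154
roll angle φ = 12.143° = 0.21193533 rad
x = r_b·(cos φ + φ·sin φ) = 41.281977
y = r_b·(sin φ − φ·cos φ) = 0.127573

x=41.281977 y=0.127573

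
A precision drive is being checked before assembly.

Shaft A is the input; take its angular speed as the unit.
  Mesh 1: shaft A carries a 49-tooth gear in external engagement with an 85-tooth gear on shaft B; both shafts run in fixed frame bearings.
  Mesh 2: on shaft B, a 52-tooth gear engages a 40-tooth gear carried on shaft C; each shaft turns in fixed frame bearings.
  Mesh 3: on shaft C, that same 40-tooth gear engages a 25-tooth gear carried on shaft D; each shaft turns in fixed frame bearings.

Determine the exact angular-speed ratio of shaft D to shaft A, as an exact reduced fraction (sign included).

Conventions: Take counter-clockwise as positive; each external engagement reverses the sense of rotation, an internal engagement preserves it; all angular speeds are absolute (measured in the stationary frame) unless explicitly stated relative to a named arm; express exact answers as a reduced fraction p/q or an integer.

-2548/2125

class = fixed-axis compound train [3 meshes; 3 ratios multiply, 3 sense flips]
mesh 1 [49T→85T]: running ratio 49/85, sense −
mesh 2 [52T→40T]: running ratio 637/850, sense +
mesh 3 [40T→25T]: running ratio 2548/2125, sense −
ω_out/ω_in = -2548/2125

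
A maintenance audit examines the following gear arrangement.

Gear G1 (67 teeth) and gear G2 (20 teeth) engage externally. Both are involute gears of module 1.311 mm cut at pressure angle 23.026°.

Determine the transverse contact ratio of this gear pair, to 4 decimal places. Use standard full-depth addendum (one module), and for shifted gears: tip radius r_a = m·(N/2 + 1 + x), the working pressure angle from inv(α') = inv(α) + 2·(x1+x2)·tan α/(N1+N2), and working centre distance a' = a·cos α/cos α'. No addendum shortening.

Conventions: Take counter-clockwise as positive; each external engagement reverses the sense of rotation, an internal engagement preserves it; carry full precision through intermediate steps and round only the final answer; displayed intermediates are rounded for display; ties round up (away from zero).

single-mesh involute tooth geometry (67T engaging 20T at module 1.311)
base radii: r_b1 = 40.419401, r_b2 = 12.065493
tip radii: r_a1 = 45.229500, r_a2 = 14.421000
no profile shift: α' = α, a' = a
action lengths: √(r_a1²−r_b1²) = 20.297283, √(r_a2²−r_b2²) = 7.898679
base pitch p_b = π·m·cos α = 3.790486
CR = (20.297283 + 7.898679 − 57.028500·sin 23.02600°)/3.790486 = 1.553714
contact ratio ≈ 1.5537

1.5537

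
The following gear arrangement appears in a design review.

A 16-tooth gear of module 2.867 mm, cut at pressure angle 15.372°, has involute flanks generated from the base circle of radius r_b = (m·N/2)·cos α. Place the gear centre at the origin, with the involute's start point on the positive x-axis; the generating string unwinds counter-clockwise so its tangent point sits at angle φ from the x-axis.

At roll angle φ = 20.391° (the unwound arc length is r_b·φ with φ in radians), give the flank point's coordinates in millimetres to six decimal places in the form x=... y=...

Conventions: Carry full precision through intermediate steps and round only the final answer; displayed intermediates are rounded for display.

topology: single-mesh involute geometry — m = 2.867, N = 16
pitch radius r_p = m·N/2 = 2.867·16/2 = 22.936000
base radius r_b = r_p·cos α = 22.936000·cos 15.372° = 22.115466
roll angle φ = 20.391° = 0.35589009 rad
x = r_b·(cos φ + φ·sin φ) = 23.471977
y = r_b·(sin φ − φ·cos φ) = 0.328104

x=23.471977 y=0.328104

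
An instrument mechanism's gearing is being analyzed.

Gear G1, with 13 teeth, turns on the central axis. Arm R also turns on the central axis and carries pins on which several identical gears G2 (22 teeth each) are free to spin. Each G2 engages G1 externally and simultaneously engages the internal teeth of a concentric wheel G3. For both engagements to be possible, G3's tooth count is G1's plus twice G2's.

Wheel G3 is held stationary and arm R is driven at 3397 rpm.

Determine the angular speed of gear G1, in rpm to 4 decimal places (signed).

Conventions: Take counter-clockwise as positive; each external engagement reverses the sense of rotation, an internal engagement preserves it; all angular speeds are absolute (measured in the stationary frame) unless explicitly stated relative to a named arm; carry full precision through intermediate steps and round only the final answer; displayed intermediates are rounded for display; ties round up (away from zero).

+18291.5385 rpm

planetary set (13T centre, 22T on arm, 57T internal) — Willis relation
normalise by the input: solve with ω_arm = 1, then scale by 3397 rpm
ring teeth: 13 + 2·22 = 57
13(ω_sun−ω_arm) = −57(ω_ring−ω_arm),  ω_ring = 0, ω_arm = 1
ω_sun = 1 − (57/13)(0−1) = 70/13
scale: ω_sun = 70/13 × 3397 rpm = +18291.5385 rpm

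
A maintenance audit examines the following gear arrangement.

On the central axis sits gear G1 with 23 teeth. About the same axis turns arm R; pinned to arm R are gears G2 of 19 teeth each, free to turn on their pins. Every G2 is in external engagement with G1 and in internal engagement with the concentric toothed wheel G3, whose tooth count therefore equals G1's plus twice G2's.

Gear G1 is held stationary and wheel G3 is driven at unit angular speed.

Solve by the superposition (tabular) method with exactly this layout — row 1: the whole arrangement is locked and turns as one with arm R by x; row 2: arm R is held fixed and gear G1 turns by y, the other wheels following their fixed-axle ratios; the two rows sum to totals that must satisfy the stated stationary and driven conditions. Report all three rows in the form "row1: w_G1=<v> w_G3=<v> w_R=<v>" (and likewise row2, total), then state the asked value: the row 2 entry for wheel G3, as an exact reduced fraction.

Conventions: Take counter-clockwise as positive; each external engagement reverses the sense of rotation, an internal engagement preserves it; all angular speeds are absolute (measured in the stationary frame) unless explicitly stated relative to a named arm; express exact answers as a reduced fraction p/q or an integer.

topology: planetary set — G1 23T / G2 19T / G3 61T, arm = carrier (Willis)
row 1 (train locked, turned with arm): all members turn x
row 2 — arm fixed, fixed-axis ratios: sun y, ring −(23/61)·y, arm 0
boundary: total ω_sun = x + y = 0 and total ω_ring = x − (23/61)·y = 1  ⇒  y = -61/84, x = 61/84
row 2 ring = −(23/61)·(-61/84) = 23/84
totals (row 1 + row 2): sun 61/84 + (-61/84) = 0, ring 61/84 + 23/84 = 1, arm 61/84 + 0 = 61/84
asked cell (row2, ring) = 23/84

row1: w_G1=61/84 w_G3=61/84 w_R=61/84
row2: w_G1=-61/84 w_G3=23/84 w_R=0
total: w_G1=0 w_G3=1 w_R=61/84
asked value: 23/84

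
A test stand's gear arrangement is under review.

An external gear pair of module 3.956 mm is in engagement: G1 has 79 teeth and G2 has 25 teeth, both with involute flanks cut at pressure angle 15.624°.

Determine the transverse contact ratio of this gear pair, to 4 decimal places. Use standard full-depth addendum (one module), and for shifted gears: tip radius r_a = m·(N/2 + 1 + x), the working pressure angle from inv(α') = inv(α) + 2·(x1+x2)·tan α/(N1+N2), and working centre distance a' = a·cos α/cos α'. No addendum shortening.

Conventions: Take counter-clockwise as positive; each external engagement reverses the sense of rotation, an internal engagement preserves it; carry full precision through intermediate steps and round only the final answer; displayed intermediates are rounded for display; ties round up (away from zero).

1.9844

recognized (one external pair, fixed centres): single-mesh tooth geometry, m = 3.956, N1 = 79, N2 = 25
base radii: r_b1 = 150.488094, r_b2 = 47.622814
tip radii: r_a1 = 160.218000, r_a2 = 53.406000
no profile shift: α' = α, a' = a
action lengths: √(r_a1²−r_b1²) = 54.983099, √(r_a2²−r_b2²) = 24.171644
base pitch p_b = π·m·cos α = 11.968919
CR = (54.983099 + 24.171644 − 205.712000·sin 15.62400°)/11.968919 = 1.984450
contact ratio ≈ 1.9844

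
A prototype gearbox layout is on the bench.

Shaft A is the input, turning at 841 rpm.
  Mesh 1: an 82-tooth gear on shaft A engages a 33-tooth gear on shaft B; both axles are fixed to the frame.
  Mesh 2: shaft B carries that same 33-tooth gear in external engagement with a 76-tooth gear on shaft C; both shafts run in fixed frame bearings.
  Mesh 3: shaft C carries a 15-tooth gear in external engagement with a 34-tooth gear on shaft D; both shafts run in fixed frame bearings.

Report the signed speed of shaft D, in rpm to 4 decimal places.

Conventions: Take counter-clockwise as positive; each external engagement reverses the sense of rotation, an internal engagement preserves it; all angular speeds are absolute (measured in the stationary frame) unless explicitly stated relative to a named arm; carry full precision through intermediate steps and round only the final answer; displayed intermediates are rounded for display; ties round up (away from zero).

-400.3212 rpm

recognized (4 fixed axles, 3 meshes): fixed-axis compound train
mesh 1 [82T→33T]: ω = 841.0000×82/33 = 2089.7576 rpm, sense flips to −
mesh 2 [33T→76T]: ω = 2089.7576×33/76 = 907.3947 rpm, sense flips to +
mesh 3 [15T→34T]: ω = 907.3947×15/34 = 400.3212 rpm, sense flips to −
signed output speed = -400.3212 rpm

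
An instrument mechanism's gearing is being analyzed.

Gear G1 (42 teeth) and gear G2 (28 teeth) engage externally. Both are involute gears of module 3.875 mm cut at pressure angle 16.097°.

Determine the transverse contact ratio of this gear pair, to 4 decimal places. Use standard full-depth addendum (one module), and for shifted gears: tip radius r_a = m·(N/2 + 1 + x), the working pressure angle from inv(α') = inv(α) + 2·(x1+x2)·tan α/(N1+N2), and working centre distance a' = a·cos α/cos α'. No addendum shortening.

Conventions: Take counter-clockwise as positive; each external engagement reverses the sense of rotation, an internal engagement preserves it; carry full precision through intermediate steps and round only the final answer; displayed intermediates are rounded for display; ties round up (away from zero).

1.8896

class = single-mesh tooth geometry [involute pair 42T × 28T, m = 3.875]
base radii: r_b1 = 78.184585, r_b2 = 52.123057
tip radii: r_a1 = 85.250000, r_a2 = 58.125000
no profile shift: α' = α, a' = a
action lengths: √(r_a1²−r_b1²) = 33.981365, √(r_a2²−r_b2²) = 25.723580
base pitch p_b = π·m·cos α = 11.696387
CR = (33.981365 + 25.723580 − 135.625000·sin 16.09700°)/11.696387 = 1.889555
contact ratio ≈ 1.8896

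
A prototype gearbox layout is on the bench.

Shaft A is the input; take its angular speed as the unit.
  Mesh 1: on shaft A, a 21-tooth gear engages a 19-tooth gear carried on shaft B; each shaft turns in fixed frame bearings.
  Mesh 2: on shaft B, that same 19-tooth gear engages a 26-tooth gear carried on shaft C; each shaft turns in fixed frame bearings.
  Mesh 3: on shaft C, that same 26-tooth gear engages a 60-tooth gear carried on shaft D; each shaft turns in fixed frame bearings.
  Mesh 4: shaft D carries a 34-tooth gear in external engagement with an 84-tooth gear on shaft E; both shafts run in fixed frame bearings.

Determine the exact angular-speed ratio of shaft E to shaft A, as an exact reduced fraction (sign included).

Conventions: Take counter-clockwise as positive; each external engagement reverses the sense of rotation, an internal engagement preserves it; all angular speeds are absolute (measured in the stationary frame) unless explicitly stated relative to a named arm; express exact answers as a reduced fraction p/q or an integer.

17/120

class = fixed-axis compound train [4 meshes; 4 ratios multiply, 4 sense flips]
mesh 1 [21T→19T]: running ratio 21/19, sense −
mesh 2 [19T→26T]: running ratio 21/26, sense +
mesh 3 [26T→60T]: running ratio 7/20, sense −
mesh 4 [34T→84T]: running ratio 17/120, sense +
ω_out/ω_in = 17/120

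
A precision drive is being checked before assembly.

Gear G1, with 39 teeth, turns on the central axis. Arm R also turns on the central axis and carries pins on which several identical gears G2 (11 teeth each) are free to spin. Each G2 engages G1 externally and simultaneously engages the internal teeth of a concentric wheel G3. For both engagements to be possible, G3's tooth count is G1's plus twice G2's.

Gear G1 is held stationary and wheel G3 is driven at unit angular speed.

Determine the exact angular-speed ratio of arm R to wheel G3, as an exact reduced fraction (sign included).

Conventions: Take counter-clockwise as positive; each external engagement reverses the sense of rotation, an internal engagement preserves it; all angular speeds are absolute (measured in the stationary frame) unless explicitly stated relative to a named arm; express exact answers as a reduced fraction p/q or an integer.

61/100

class = planetary set [G3 = 39+2·11 = 61; Willis about the carrier]
ring teeth: 39 + 2·11 = 61
39(ω_sun−ω_arm) = −61(ω_ring−ω_arm),  ω_sun = 0, ω_ring = 1
39(0−ω_arm) = −61(1−ω_arm)  ⇒  100·ω_arm = 61  ⇒  ω_arm = 61/100
ω_out/ω_in = 61/100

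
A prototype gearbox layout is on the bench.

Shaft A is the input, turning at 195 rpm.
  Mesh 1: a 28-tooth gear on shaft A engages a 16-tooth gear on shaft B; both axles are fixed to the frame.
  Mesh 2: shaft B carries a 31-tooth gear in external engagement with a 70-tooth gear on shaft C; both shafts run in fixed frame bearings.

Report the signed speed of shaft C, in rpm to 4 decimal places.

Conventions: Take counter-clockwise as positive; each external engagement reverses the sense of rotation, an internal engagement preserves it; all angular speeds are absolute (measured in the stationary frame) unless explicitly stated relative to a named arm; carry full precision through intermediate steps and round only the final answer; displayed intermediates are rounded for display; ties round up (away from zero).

+151.1250 rpm

recognized (3 fixed axles, 2 meshes): fixed-axis compound train
mesh 1 [28T→16T]: ω = 195.0000×28/16 = 341.2500 rpm, sense flips to −
mesh 2 [31T→70T]: ω = 341.2500×31/70 = 151.1250 rpm, sense flips to +
signed output speed = +151.1250 rpm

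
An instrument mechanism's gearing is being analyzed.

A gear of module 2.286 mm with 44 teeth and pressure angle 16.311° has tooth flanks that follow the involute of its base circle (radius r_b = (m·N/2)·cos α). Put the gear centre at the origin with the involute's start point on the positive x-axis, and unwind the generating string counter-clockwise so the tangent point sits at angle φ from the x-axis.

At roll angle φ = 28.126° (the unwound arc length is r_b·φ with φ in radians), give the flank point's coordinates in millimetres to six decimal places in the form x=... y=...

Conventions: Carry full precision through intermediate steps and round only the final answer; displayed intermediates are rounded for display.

x=53.737775 y=1.857765

topology: single-mesh involute geometry — m = 2.286, N = 44
pitch radius r_p = m·N/2 = 2.286·44/2 = 50.292000
base radius r_b = r_p·cos α = 50.292000·cos 16.311° = 48.267817
roll angle φ = 28.126° = 0.49089131 rad
x = r_b·(cos φ + φ·sin φ) = 53.737775
y = r_b·(sin φ − φ·cos φ) = 1.857765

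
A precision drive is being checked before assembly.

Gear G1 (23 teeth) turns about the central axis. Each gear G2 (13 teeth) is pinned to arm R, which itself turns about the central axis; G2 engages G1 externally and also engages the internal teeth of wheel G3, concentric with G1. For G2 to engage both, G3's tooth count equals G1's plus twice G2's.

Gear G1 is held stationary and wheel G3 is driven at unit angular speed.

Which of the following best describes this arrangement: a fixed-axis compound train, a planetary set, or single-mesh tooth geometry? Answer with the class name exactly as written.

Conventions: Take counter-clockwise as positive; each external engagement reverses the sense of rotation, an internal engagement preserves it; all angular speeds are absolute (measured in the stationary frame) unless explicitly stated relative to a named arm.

recognized (axles ride arm R): planetary set, 23/13/49 teeth
classification: planetary set

planetary set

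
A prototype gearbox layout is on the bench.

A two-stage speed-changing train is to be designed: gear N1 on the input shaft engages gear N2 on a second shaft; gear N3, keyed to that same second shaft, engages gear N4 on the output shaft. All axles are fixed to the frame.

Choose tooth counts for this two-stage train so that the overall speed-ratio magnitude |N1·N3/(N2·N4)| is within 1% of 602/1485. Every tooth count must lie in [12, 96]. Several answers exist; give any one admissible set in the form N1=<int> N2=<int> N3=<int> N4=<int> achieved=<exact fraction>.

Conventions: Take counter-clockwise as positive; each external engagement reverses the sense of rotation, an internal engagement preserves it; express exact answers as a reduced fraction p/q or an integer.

class = fixed-axis compound train [2-stage, 602/1485 wanted]
target = 602/1485 in lowest terms: an exact hit needs N1·N3 = k·602 and N2·N4 = k·1485 for one integer k, every count in [12, 96]; additionally prefer no 1:1 stage (N1 ≠ N2, N3 ≠ N4)
k = 1: N1·N3 = 602 = 14·43, N2·N4 = 1485 = 27·55
achieved = 14·43/(27·55) = 602/1485; |achieved − target| = 0 ≤ 301/74250 ✓

N1=14 N2=27 N3=43 N4=55 achieved=602/1485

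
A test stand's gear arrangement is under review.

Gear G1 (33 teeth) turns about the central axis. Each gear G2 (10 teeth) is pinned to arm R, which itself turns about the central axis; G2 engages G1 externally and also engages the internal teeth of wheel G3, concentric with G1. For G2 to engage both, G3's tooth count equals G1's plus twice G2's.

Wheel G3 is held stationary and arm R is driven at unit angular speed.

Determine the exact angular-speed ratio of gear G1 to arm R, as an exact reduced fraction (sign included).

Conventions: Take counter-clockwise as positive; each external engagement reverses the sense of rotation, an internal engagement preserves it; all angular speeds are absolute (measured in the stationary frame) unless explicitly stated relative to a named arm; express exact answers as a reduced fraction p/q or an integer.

topology: planetary set — G1 33T / G2 10T / G3 53T, arm = carrier (Willis)
ring teeth: 33 + 2·10 = 53
33(ω_sun−ω_arm) = −53(ω_ring−ω_arm),  ω_ring = 0, ω_arm = 1
ω_sun = 1 − (53/33)(0−1) = 86/33
ω_out/ω_in = 86/33

86/33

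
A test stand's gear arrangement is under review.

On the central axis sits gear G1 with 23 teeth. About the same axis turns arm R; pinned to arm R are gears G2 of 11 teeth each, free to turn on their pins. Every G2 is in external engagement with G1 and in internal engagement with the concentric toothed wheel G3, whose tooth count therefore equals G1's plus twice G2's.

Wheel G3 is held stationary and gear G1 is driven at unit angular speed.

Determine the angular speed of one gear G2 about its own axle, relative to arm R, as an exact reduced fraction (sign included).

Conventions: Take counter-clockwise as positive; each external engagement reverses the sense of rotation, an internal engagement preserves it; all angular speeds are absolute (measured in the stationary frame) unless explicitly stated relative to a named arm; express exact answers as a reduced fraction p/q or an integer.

planetary set (23T centre, 11T on arm, 45T internal) — Willis relation
ring teeth: 23 + 2·11 = 45
23(ω_sun−ω_arm) = −45(ω_ring−ω_arm),  ω_ring = 0, ω_sun = 1
23(1−ω_arm) = −45(0−ω_arm)  ⇒  68·ω_arm = 23  ⇒  ω_arm = 23/68
sun–planet mesh: 23·(1−23/68) = −11·(ω_p−ω_arm)  ⇒  ω_p−ω_arm = -1035/748
exact speed ratio = -1035/748

-1035/748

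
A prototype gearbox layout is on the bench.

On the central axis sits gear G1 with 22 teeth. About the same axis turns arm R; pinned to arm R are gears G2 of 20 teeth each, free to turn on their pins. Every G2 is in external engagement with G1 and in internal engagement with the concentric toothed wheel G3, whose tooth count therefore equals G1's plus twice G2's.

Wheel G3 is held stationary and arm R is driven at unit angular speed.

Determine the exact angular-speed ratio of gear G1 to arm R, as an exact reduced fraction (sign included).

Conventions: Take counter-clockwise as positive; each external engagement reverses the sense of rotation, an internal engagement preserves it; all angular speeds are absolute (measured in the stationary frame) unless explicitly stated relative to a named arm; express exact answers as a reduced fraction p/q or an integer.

42/11

recognized (axles ride arm R): planetary set, 22/20/62 teeth
ring teeth: 22 + 2·20 = 62
22(ω_sun−ω_arm) = −62(ω_ring−ω_arm),  ω_ring = 0, ω_arm = 1
ω_sun = 1 − (62/22)(0−1) = 42/11
ω_out/ω_in = 42/11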